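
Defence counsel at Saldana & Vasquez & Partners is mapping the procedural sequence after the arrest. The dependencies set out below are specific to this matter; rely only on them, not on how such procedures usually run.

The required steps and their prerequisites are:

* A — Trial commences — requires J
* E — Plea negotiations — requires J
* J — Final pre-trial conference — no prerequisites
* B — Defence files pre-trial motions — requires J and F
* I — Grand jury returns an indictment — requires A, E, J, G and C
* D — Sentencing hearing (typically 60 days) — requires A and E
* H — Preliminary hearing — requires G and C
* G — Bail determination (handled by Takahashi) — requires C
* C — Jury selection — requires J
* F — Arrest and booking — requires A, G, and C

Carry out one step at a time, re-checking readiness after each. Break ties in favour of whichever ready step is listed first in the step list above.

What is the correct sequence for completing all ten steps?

J has no prerequisites → J first.
Now A, E and C have their prerequisites met. A is listed earlier, so A next.
Ready: E and C. E is listed earlier → E.
Now D and C have their prerequisites met. D is listed earlier, so D next.
C is the only step now ready → C.
G is the only step now ready → G.
Now I, H and F have their prerequisites met. I is listed earlier, so I next.
Ready: H and F. H is listed earlier → H.
Next only F has its prerequisites met → F.
B needed J and F, now all done → B.

J A E D C G I H F B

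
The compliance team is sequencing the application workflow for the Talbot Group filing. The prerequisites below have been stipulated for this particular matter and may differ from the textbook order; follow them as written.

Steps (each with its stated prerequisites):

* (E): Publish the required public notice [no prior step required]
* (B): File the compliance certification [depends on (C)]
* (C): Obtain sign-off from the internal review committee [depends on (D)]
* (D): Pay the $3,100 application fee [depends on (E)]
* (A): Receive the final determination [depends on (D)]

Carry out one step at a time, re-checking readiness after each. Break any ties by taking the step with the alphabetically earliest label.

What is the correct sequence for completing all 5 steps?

(E) (D) (A) (C) (B)

Only (E) has no prerequisites, so it is first.
Next only (D) has its prerequisites met → (D).
(A) and (C) are both available; (A) has the earlier label → (A).
(C) is the only step now ready → (C).
(B) needed (C), now all done → (B).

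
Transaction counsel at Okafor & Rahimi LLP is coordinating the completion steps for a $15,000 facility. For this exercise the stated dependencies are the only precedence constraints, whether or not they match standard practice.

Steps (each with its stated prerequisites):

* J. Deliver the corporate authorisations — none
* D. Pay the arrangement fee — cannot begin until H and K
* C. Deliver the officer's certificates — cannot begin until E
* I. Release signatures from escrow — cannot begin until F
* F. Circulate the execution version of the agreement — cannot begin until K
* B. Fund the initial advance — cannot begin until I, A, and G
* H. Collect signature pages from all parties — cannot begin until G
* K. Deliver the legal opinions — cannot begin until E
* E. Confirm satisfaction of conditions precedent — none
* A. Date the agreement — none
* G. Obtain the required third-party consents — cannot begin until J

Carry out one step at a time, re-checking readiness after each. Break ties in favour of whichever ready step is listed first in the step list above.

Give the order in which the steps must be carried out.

J, E, C, K, F, I, A, G, B, H, D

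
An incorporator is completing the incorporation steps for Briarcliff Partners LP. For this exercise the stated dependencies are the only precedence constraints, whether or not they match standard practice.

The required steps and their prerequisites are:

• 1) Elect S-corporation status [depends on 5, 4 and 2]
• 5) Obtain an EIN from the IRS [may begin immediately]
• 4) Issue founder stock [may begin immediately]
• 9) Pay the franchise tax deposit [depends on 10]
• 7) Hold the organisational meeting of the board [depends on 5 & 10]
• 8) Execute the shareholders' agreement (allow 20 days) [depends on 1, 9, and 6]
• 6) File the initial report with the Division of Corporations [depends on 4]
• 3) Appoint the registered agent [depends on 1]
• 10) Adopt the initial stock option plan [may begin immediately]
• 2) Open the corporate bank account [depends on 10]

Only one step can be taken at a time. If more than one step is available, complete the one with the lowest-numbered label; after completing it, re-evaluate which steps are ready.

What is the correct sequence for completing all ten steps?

Nothing is required for 4, 5 and 10. 4 has the earlier label → 4 first.
5, 6 and 10 are all available; 5 has the earlier label → 5.
Ready: 6 and 10. 6 has the earlier label → 6.
That leaves 10 as the only ready step → 10.
Ready: 2, 7 and 9. 2 has the earlier label → 2.
1, 7 and 9 are all available; 1 has the earlier label → 1.
3, 7 and 9 are all available; 3 has the earlier label → 3.
Ready: 7 and 9. 7 has the earlier label → 7.
9 needed 10, now all done → 9.
8 needed 1, 6 and 9, now all done → 8.

4, 5, 6, 10, 2, 1, 3, 7, 9, 8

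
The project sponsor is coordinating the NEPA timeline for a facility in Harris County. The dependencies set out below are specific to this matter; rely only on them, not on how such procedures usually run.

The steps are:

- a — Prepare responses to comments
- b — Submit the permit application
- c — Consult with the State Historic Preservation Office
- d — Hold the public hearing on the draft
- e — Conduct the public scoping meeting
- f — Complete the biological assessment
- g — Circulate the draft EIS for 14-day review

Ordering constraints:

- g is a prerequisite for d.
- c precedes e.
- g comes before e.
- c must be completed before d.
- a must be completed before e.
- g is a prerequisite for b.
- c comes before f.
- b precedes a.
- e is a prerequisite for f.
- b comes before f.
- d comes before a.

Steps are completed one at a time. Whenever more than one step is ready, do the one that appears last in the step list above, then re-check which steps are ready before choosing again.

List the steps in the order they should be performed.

g and c have no prerequisites; g is listed later, so g is first.
c and b are both available; c is listed later → c.
d and b are both available; d is listed later → d.
b needed g, now all done → b.
a is the only step now ready → a.
That leaves e as the only ready step → e.
f is the only step now ready → f.

g, c, d, b, a, e, f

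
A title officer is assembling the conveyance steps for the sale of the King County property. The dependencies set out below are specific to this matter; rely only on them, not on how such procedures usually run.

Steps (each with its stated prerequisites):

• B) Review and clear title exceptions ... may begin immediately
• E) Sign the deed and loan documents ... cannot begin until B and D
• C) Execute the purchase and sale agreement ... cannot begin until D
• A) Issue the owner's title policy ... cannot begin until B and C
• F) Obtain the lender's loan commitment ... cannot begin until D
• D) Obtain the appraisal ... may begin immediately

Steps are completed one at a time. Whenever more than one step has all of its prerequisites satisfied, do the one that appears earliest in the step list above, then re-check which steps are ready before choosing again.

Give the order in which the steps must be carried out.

B → D → E → C → A → F

Nothing is required for B and D. B is listed earlier → B first.
Next only D has its prerequisites met → D.
Now E, C and F have their prerequisites met. E is listed earlier, so E next.
Ready: C and F. C is listed earlier → C.
A now also ready, so the ready set is {A, F}; A is listed earlier → A.
F needed D, now all done → F.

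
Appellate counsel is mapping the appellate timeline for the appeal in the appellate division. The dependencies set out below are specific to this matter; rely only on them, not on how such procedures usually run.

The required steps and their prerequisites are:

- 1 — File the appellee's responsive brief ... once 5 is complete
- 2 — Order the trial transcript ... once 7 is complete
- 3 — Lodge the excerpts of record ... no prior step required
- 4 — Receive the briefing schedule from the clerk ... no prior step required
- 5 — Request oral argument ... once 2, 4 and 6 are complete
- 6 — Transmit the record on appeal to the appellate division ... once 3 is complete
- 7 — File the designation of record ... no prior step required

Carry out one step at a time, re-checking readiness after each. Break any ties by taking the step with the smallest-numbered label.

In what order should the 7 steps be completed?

3 → 4 → 6 → 7 → 2 → 5 → 1

Nothing is required for 3, 4 and 7. 3 has the earlier label → 3 first.
Now 4, 6 and 7 have their prerequisites met. 4 has the earlier label, so 4 next.
Now 6 and 7 have their prerequisites met. 6 has the earlier label, so 6 next.
That leaves 7 as the only ready step → 7.
2 needed 7, now all done → 2.
That leaves 5 as the only ready step → 5.
1 is the only step now ready → 1.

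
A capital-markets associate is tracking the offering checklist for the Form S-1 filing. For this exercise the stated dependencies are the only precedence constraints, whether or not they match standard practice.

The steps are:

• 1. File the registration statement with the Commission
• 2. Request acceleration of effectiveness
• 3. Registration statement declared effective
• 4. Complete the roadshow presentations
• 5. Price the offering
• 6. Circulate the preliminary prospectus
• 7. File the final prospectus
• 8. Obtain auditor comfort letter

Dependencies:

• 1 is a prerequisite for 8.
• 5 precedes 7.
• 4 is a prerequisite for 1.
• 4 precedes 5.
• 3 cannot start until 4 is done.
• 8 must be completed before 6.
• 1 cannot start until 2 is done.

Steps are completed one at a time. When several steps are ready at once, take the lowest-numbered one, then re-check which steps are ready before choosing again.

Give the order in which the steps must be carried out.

2, 4, 1, 3, 5, 7, 8, 6

Nothing is required for 2 and 4. 2 has the earlier label → 2 first.
That leaves 4 as the only ready step → 4.
Now 1, 3 and 5 have their prerequisites met. 1 has the earlier label, so 1 next.
3, 5 and 8 are all available; 3 has the earlier label → 3.
Now 5 and 8 have their prerequisites met. 5 has the earlier label, so 5 next.
7 now also ready, so the ready set is {7, 8}; 7 has the earlier label → 7.
Next only 8 has its prerequisites met → 8.
That leaves 6 as the only ready step → 6.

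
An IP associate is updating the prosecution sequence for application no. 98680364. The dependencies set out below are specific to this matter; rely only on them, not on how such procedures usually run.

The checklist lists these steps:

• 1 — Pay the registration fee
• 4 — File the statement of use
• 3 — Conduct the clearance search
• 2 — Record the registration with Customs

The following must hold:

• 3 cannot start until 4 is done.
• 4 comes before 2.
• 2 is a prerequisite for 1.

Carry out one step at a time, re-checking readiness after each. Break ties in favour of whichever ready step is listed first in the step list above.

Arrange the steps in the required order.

4, 3, 2, 1

4 has no prerequisites → 4 first.
3 and 2 are both available; 3 is listed earlier → 3.
2 needed 4, now all done → 2.
1 is the only step now ready → 1.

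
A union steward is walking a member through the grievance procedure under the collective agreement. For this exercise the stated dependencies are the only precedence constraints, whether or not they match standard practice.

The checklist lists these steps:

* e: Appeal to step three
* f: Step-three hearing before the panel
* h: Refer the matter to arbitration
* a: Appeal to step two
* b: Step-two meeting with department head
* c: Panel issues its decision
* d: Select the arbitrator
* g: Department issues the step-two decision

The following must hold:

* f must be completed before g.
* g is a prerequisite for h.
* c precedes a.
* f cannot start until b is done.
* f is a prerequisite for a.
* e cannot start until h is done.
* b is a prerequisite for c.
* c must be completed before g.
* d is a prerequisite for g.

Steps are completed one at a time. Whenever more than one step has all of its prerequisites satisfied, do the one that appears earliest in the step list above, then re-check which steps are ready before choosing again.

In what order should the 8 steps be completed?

b, f, c, a, d, g, h, e

Nothing is required for b and d. b is listed earlier → b first.
f and c now also ready, so the ready set is {f, c, d}; f is listed earlier → f.
Ready: c and d. c is listed earlier → c.
Ready: a and d. a is listed earlier → a.
Next only d has its prerequisites met → d.
g needed f, c and d, now all done → g.
h is the only step now ready → h.
That leaves e as the only ready step → e.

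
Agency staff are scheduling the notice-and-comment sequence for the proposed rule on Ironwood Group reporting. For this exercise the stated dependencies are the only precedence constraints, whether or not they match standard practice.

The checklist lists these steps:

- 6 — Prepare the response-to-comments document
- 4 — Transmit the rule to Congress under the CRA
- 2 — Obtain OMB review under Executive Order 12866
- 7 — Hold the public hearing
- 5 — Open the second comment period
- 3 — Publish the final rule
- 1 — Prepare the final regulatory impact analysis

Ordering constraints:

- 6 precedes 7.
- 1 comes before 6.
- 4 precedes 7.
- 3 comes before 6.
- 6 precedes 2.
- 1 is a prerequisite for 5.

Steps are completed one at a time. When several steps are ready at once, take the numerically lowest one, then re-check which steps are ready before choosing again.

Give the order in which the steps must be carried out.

1 3 4 5 6 2 7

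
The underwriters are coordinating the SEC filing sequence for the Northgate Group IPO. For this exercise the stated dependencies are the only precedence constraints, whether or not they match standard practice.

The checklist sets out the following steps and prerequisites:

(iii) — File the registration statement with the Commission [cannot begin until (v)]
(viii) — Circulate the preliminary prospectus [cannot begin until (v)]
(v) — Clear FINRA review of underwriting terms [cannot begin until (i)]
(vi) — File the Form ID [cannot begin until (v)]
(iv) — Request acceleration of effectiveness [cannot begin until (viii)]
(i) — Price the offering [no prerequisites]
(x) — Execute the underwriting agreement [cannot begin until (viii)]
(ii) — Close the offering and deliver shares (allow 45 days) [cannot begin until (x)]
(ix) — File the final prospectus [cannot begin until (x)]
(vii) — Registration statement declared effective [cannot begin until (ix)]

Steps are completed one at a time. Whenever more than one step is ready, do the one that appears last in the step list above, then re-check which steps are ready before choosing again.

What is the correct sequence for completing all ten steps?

(i), (v), (vi), (viii), (x), (ix), (vii), (ii), (iv), (iii)

(i) is the only step with nothing outstanding, so it goes first.
Next only (v) has its prerequisites met → (v).
Ready: (vi), (viii) and (iii). (vi) is listed later → (vi).
(viii) and (iii) are both available; (viii) is listed later → (viii).
(x), (iv) and (iii) are all available; (x) is listed later → (x).
(ix) and (ii) now also ready, so the ready set is {(ix), (ii), (iv), (iii)}; (ix) is listed later → (ix).
Now (vii), (ii), (iv) and (iii) have their prerequisites met. (vii) is listed later, so (vii) next.
Now (ii), (iv) and (iii) have their prerequisites met. (ii) is listed later, so (ii) next.
Now (iv) and (iii) have their prerequisites met. (iv) is listed later, so (iv) next.
That leaves (iii) as the only ready step → (iii).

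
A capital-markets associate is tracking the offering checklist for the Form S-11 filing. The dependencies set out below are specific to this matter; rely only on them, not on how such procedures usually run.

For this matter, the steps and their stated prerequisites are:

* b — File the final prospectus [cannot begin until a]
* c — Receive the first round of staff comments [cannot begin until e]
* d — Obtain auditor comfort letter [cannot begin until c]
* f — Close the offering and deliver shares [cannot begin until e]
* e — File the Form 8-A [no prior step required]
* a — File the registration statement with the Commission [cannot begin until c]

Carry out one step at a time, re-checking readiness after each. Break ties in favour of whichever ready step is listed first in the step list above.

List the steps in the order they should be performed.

e c d f a b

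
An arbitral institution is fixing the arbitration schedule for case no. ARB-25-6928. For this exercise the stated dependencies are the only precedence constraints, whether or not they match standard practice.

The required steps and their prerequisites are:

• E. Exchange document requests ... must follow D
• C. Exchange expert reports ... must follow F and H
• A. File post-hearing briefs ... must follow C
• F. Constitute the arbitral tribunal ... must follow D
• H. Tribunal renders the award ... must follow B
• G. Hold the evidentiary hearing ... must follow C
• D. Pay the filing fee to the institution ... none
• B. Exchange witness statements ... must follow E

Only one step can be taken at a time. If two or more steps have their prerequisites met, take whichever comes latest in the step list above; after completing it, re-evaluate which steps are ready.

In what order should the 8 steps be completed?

D F E B H C G A

D is the only step with nothing outstanding, so it goes first.
F and E are both available; F is listed later → F.
Next only E has its prerequisites met → E.
B needed E, now all done → B.
Next only H has its prerequisites met → H.
C is the only step now ready → C.
G and A are both available; G is listed later → G.
A needed C, now all done → A.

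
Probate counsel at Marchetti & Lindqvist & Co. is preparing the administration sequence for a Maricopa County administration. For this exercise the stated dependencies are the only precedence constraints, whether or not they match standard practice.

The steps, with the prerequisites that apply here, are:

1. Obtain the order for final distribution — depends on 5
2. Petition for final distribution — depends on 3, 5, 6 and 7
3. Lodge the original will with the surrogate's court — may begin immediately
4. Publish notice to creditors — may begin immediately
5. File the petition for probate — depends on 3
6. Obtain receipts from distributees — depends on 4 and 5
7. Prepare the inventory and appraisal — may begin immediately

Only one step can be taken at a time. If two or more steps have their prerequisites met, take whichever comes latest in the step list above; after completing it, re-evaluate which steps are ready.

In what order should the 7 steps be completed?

7 4 3 5 6 2 1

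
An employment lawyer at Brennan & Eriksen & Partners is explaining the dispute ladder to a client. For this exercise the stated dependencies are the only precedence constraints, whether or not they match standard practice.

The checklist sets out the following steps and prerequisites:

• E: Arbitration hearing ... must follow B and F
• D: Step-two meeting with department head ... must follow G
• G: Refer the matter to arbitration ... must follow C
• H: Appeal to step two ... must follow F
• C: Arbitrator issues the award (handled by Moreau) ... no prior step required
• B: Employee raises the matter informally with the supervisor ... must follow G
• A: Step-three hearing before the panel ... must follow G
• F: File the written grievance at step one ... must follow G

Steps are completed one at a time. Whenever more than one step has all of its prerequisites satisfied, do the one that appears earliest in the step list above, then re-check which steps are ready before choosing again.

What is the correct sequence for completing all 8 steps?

C → G → D → B → A → F → E → H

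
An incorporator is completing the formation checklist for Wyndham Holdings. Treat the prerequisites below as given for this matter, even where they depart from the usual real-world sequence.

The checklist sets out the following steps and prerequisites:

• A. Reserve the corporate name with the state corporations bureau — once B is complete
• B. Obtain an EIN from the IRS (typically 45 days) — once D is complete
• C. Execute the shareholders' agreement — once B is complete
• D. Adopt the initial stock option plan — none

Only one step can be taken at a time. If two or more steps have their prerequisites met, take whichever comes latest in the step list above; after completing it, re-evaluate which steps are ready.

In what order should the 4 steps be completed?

D, B, C, A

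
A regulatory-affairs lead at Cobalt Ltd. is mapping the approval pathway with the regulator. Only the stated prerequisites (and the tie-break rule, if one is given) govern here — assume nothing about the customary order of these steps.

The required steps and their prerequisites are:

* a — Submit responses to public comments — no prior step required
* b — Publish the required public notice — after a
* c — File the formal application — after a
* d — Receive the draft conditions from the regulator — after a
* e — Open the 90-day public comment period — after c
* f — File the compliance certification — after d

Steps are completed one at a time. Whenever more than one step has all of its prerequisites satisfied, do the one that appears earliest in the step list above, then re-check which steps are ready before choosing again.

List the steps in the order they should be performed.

a → b → c → d → e → f

a has no prerequisites → a first.
Now b, c and d have their prerequisites met. b is listed earlier, so b next.
Now c and d have their prerequisites met. c is listed earlier, so c next.
Now d and e have their prerequisites met. d is listed earlier, so d next.
e and f are both available; e is listed earlier → e.
f is the only step now ready → f.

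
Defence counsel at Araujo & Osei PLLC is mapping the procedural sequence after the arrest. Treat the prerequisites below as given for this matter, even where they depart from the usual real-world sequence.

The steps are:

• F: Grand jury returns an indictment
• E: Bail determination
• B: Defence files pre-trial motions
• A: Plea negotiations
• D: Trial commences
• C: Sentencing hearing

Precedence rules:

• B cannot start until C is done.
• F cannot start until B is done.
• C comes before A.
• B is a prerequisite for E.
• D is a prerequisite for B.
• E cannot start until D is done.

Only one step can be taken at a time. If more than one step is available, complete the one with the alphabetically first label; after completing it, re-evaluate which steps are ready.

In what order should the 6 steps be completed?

Nothing is required for C and D. C has the earlier label → C first.
A and D are both available; A has the earlier label → A.
D is the only step now ready → D.
That leaves B as the only ready step → B.
Now E and F have their prerequisites met. E has the earlier label, so E next.
F needed B, now all done → F.

C, A, D, B, E, F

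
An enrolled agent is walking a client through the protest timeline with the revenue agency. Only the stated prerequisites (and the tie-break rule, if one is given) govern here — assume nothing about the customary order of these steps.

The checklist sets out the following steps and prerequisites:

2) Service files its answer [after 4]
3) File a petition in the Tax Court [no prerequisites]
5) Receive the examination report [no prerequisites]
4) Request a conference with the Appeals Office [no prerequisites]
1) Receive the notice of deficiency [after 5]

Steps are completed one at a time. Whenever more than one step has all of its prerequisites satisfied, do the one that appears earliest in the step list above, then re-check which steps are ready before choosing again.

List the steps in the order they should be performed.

3 → 5 → 4 → 2 → 1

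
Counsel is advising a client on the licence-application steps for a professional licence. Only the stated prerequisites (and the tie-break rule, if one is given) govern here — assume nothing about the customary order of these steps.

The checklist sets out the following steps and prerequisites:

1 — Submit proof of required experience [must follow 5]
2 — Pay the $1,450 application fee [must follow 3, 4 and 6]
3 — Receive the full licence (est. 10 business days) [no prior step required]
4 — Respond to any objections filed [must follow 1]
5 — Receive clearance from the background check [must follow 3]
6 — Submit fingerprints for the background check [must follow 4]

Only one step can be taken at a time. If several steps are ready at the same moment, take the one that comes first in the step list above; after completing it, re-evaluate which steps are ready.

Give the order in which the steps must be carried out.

3 5 1 4 6 2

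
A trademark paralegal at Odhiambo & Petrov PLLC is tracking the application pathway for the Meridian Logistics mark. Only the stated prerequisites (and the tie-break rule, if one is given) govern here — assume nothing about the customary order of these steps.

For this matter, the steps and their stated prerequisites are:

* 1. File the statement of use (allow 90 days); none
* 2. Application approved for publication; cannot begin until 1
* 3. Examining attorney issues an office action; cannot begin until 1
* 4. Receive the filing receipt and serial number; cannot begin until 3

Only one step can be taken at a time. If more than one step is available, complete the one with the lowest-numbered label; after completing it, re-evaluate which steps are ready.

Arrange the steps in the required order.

1 → 2 → 3 → 4

1 is the only step with nothing outstanding, so it goes first.
2 and 3 are both available; 2 has the earlier label → 2.
That leaves 3 as the only ready step → 3.
Next only 4 has its prerequisites met → 4.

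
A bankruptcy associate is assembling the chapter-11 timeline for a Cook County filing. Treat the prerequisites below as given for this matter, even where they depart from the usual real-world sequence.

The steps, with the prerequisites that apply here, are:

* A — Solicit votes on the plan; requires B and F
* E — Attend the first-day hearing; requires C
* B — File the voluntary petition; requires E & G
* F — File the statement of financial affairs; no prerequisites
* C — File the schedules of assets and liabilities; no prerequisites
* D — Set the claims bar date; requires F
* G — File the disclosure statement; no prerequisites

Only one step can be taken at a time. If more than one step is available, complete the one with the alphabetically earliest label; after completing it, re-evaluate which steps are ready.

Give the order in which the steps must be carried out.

C, E, F, D, G, B, A

Nothing is required for C, F and G. C has the earlier label → C first.
E now also ready, so the ready set is {E, F, G}; E has the earlier label → E.
F and G are both available; F has the earlier label → F.
Ready: D and G. D has the earlier label → D.
That leaves G as the only ready step → G.
B needed E and G, now all done → B.
A is the only step now ready → A.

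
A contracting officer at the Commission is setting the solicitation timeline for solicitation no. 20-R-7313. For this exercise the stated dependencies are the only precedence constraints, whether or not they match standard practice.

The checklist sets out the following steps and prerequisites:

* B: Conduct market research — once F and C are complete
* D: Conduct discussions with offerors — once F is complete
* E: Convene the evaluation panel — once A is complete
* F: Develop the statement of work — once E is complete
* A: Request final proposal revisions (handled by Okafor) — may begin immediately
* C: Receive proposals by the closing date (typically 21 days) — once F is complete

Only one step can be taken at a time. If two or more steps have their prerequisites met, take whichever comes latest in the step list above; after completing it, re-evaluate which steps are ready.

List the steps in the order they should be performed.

A is the only step with nothing outstanding, so it goes first.
Next only E has its prerequisites met → E.
That leaves F as the only ready step → F.
Ready: C and D. C is listed later → C.
B now also ready, so the ready set is {D, B}; D is listed later → D.
B needed C and F, now all done → B.

A, E, F, C, D, B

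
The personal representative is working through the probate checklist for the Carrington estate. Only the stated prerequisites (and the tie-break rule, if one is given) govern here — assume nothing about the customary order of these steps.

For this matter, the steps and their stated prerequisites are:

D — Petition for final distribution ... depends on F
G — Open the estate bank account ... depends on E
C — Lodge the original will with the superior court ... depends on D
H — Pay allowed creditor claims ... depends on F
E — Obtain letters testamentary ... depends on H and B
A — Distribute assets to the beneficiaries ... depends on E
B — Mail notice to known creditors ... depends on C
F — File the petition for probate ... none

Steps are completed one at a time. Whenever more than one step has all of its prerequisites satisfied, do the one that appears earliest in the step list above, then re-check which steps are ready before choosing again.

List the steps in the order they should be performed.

F → D → C → H → B → E → G → A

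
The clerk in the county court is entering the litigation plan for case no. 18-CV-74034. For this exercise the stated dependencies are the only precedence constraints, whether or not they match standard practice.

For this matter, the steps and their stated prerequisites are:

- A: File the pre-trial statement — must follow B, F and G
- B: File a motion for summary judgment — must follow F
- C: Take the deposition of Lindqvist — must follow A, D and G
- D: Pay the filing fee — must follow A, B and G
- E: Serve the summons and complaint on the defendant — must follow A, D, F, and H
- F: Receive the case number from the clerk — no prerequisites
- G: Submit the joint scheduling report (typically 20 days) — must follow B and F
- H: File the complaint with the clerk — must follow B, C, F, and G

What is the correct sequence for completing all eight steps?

F has no prerequisites → F first.
B needed F, now all done → B.
That leaves G as the only ready step → G.
A needed B, F and G, now all done → A.
D needed A, B and G, now all done → D.
That leaves C as the only ready step → C.
H is the only step now ready → H.
Next only E has its prerequisites met → E.

F B G A D C H E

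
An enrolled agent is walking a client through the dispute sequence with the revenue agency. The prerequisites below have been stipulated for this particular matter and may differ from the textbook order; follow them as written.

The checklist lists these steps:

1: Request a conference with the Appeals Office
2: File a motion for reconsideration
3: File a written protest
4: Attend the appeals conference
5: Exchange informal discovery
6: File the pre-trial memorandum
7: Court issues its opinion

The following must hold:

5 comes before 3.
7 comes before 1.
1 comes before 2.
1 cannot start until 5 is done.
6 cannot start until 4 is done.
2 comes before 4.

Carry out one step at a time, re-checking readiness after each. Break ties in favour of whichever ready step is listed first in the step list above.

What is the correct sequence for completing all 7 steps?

Nothing is required for 5 and 7. 5 is listed earlier → 5 first.
Ready: 3 and 7. 3 is listed earlier → 3.
Next only 7 has its prerequisites met → 7.
1 is the only step now ready → 1.
2 is the only step now ready → 2.
4 is the only step now ready → 4.
Next only 6 has its prerequisites met → 6.

5, 3, 7, 1, 2, 4, 6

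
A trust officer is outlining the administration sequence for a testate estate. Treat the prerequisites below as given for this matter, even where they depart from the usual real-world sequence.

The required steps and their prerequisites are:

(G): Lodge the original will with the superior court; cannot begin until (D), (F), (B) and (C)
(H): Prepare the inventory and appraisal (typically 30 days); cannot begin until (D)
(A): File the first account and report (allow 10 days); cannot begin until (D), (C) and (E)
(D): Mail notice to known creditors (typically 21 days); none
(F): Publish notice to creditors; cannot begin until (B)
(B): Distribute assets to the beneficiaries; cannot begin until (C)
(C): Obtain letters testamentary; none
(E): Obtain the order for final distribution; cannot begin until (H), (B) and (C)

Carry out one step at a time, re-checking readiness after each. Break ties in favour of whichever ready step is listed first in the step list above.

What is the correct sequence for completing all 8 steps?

(D) → (H) → (C) → (B) → (F) → (G) → (E) → (A)

(D) and (C) have no prerequisites; (D) is listed earlier, so (D) is first.
(H) and (C) are both available; (H) is listed earlier → (H).
Next only (C) has its prerequisites met → (C).
That leaves (B) as the only ready step → (B).
Ready: (F) and (E). (F) is listed earlier → (F).
(G) now also ready, so the ready set is {(G), (E)}; (G) is listed earlier → (G).
Next only (E) has its prerequisites met → (E).
(A) needed (D), (C) and (E), now all done → (A).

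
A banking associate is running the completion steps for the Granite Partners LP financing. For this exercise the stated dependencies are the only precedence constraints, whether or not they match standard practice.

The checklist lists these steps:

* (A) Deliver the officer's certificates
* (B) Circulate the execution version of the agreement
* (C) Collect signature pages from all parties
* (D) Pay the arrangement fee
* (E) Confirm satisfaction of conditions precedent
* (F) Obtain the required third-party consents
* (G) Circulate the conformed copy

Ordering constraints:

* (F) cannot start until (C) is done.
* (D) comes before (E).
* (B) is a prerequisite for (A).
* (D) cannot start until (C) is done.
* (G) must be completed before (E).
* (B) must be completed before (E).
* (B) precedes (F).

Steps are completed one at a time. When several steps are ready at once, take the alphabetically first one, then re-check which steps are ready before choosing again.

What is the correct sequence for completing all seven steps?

(B), (C) and (G) have no prerequisites; (B) has the earlier label, so (B) is first.
Now (A), (C) and (G) have their prerequisites met. (A) has the earlier label, so (A) next.
(C) and (G) are both available; (C) has the earlier label → (C).
(D) and (F) now also ready, so the ready set is {(D), (F), (G)}; (D) has the earlier label → (D).
(F) and (G) are both available; (F) has the earlier label → (F).
That leaves (G) as the only ready step → (G).
(E) is the only step now ready → (E).

(B) → (A) → (C) → (D) → (F) → (G) → (E)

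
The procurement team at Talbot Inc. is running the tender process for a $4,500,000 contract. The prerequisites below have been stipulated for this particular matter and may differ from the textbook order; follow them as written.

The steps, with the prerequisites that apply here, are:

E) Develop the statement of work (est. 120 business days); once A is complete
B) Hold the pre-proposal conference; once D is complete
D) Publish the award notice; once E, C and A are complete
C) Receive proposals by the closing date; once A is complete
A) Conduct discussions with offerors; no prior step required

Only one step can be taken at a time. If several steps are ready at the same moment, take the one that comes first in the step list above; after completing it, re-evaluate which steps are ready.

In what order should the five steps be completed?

A E C D B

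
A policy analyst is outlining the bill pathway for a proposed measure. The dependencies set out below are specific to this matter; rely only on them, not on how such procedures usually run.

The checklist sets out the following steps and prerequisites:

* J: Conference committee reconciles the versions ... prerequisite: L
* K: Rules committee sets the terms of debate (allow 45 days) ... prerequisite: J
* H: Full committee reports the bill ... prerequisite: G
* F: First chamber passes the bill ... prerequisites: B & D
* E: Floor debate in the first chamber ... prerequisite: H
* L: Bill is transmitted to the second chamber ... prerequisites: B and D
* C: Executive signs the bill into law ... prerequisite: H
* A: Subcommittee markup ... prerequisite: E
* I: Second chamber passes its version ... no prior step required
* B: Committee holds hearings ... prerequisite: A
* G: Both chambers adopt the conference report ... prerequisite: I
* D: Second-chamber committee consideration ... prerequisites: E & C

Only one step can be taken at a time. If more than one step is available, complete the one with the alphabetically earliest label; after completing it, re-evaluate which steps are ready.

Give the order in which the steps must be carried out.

I → G → H → C → E → A → B → D → F → L → J → K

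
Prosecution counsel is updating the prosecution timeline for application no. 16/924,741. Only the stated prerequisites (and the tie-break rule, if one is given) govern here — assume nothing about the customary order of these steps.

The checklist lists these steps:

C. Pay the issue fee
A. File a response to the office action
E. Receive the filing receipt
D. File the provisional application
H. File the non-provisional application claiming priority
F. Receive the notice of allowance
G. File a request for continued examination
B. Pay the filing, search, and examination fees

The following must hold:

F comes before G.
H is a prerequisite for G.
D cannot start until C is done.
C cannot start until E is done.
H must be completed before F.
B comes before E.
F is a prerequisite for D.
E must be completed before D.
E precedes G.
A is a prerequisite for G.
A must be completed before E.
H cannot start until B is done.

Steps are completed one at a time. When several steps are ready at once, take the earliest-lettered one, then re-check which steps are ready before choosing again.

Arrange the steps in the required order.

A, B, E, C, H, F, D, G

A and B have no prerequisites; A has the earlier label, so A is first.
That leaves B as the only ready step → B.
Now E and H have their prerequisites met. E has the earlier label, so E next.
C now also ready, so the ready set is {C, H}; C has the earlier label → C.
H is the only step now ready → H.
That leaves F as the only ready step → F.
Now D and G have their prerequisites met. D has the earlier label, so D next.
That leaves G as the only ready step → G.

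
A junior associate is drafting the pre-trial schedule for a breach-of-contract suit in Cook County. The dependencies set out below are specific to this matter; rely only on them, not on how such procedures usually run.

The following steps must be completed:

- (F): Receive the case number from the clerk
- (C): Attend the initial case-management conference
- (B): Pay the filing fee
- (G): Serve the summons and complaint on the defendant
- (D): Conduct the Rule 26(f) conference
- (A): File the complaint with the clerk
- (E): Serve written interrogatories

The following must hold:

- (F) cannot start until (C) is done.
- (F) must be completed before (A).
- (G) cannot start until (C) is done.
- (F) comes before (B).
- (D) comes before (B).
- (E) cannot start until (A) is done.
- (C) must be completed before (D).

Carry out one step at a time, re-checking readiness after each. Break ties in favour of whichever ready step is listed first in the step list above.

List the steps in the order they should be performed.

(C) (F) (G) (D) (B) (A) (E)

Only (C) has no prerequisites, so it is first.
(F), (G) and (D) are all available; (F) is listed earlier → (F).
(A) now also ready, so the ready set is {(G), (D), (A)}; (G) is listed earlier → (G).
Ready: (D) and (A). (D) is listed earlier → (D).
Now (B) and (A) have their prerequisites met. (B) is listed earlier, so (B) next.
(A) is the only step now ready → (A).
(E) is the only step now ready → (E).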